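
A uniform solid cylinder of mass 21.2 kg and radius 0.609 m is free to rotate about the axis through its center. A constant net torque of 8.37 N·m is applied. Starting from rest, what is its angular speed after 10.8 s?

I = ½MR² = (1/2)(21.2)(0.609)² = 3.931 kg·m².
α = τ/I = 8.37/3.931 = 2.129 rad/s².
ω = ω₀ + αt = 0 + (2.129)(10.8) = 22.99 rad/s.

ω ≈ 23.0 rad/s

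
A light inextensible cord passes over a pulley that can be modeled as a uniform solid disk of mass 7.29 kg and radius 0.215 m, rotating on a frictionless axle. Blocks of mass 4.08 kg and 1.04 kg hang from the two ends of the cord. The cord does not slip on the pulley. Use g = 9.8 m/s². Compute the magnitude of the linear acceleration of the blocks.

I = ½MR² = (1/2)(7.29)(0.215)² = 0.1685 kg·m².
Heavier block: m₁g − T₁ = m₁a. Lighter block: T₂ − m₂g = m₂a.
Pulley: (T₁ − T₂)R = Iα = I(a/R), so T₁ − T₂ = (I/R²)a = (1/2)M_p a = 3.645·a.
Adding the three: (m₁ − m₂)g = (m₁ + m₂ + 3.645)a, so a = (4.08 − 1.04)(9.8)/(4.08 + 1.04 + 3.645) = 3.399 m/s².

a ≈ 3.40 m/s²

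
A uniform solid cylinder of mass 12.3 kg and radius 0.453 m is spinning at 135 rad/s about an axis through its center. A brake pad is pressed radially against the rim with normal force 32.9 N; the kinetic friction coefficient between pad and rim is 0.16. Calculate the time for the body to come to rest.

t ≈ 71.4 s

I = ½MR² = (1/2)(12.3)(0.453)² = 1.262 kg·m².
Friction force f = μN = (0.16)(32.9) = 5.264 N at the rim; torque magnitude τ = fR = 2.385 N·m, opposing ω.
|α| = τ/I = 2.385/1.262 = 1.889 rad/s² (deceleration).
0 = ω₀ − |α|t ⇒ t = ω₀/|α| = 135/1.889 = 71.45 s.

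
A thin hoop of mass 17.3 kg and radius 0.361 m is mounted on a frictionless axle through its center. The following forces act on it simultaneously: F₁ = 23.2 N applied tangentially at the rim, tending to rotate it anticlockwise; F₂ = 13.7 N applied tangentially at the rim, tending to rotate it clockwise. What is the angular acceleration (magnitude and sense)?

α ≈ 1.52 rad/s², anticlockwise

I = MR² = (17.3)(0.361)² = 2.255 kg·m².
Taking anticlockwise as positive: τ₁ = +(23.2)(0.361) = +8.375 N·m; τ₂ = −(13.7)(0.361) = −4.946 N·m.
Net torque τ = 3.429 N·m.
α = τ/I = 3.429/2.255 = 1.521 rad/s².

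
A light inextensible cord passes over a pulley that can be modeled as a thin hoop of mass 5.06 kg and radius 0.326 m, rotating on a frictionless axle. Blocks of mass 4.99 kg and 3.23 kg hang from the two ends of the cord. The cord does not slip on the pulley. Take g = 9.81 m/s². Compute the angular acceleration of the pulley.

I = MR² = (5.06)(0.326)² = 0.5378 kg·m².
Heavier block: m₁g − T₁ = m₁a. Lighter block: T₂ − m₂g = m₂a.
Pulley: (T₁ − T₂)R = Iα = I(a/R), so T₁ − T₂ = (I/R²)a = 1·M_p a = 5.060·a.
Adding the three: (m₁ − m₂)g = (m₁ + m₂ + 5.060)a, so a = (4.99 − 3.23)(9.81)/(4.99 + 3.23 + 5.060) = 1.300 m/s².
α = a/R = 1.300/0.326 = 3.988 rad/s².

α ≈ 3.99 rad/s²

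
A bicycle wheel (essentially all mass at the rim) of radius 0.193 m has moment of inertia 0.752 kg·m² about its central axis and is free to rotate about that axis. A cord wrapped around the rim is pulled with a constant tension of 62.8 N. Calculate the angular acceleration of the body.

τ = F R = (62.8)(0.193) = 12.12 N·m.
Newton's second law for rotation, τ = Iα, gives α = τ/I = 12.12/0.7520 = 16.12 rad/s².

α ≈ 16.1 rad/s²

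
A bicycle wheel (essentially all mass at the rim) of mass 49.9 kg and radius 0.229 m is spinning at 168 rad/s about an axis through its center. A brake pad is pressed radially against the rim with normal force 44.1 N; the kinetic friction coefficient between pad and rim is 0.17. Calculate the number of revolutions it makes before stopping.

≈ 3420 revolutions

I = MR² = (49.9)(0.229)² = 2.617 kg·m².
Friction force f = μN = (0.17)(44.1) = 7.497 N at the rim; torque magnitude τ = fR = 1.717 N·m, opposing ω.
|α| = τ/I = 1.717/2.617 = 0.6561 rad/s² (deceleration).
ω² = ω₀² − 2|α|θ with ω = 0 ⇒ θ = ω₀²/(2|α|) = 21510 rad = 3423 rev.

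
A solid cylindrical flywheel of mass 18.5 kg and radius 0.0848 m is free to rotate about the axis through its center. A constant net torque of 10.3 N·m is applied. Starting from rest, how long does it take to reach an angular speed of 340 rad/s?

t ≈ 2.20 s

I = ½MR² = (1/2)(18.5)(0.0848)² = 0.06652 kg·m².
α = τ/I = 10.3/0.06652 = 154.8 rad/s².
ω = αt ⇒ t = ω/α = 340/154.8 = 2.196 s.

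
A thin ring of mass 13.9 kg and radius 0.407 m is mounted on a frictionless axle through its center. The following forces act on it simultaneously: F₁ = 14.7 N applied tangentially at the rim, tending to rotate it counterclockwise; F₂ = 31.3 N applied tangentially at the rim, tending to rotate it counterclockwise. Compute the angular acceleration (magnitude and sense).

I = MR² = (13.9)(0.407)² = 2.303 kg·m².
Taking counterclockwise as positive: τ₁ = +(14.7)(0.407) = +5.983 N·m; τ₂ = +(31.3)(0.407) = +12.74 N·m.
Net torque τ = 18.72 N·m.
α = τ/I = 18.72/2.303 = 8.131 rad/s².

α ≈ 8.13 rad/s², counterclockwise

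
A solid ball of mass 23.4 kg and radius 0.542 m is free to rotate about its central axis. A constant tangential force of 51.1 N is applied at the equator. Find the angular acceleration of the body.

α ≈ 10.1 rad/s²

I = (2/5)MR² = (2/5)(23.4)(0.542)² = 2.750 kg·m².
τ = F R = (51.1)(0.542) = 27.70 N·m.
Newton's second law for rotation, τ = Iα, gives α = τ/I = 27.70/2.750 = 10.07 rad/s².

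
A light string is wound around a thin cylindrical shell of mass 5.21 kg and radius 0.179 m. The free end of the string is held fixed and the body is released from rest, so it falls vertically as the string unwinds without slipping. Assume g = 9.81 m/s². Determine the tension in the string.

T ≈ 25.6 N

Translation: Mg − T = Ma. Rotation about the center: TR = Iα with I = MR².
With a = αR: T = (I/R²)a = M a, so Mg = (1 + 1.000)Ma.
a = g/(1 + 1.000) = 9.81/2.000 = 4.905 m/s².
T = 1.000·M·a = (1.000)(5.21)(4.905) = 25.56 N.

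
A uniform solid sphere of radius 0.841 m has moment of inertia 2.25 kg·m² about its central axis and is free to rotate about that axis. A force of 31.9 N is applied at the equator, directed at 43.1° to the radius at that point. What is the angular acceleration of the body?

Only the tangential component produces torque: τ = F R sinθ = (31.9)(0.841) sin 43.1° = 18.33 N·m.
From τ = Iα: α = 18.33/2.250 = 8.147 rad/s².

α ≈ 8.15 rad/s²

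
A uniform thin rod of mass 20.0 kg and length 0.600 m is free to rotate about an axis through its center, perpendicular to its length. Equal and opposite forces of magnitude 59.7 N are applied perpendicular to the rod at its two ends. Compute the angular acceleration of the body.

I = (1/12)ML² = (1/12)(20.0)(0.600)² = 0.6000 kg·m².
The couple gives τ = F·(L/2) + F·(L/2) = F L = (59.7)(0.600) = 35.82 N·m.
From τ = Iα: α = 35.82/0.6000 = 59.70 rad/s².

α ≈ 59.7 rad/s²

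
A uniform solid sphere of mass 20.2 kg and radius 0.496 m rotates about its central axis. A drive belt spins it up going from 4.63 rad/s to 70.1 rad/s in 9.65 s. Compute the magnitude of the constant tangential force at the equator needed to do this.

I = (2/5)MR² = (2/5)(20.2)(0.496)² = 1.988 kg·m².
α = Δω/Δt = (70.1 − 4.63)/9.65 = 6.784 rad/s².
The required torque is τ = Iα = (1.988)(6.784) = 13.49 N·m.
A tangential force at the equator gives τ = FR, so F = τ/R = 13.49/0.496 = 27.19 N.

F ≈ 27.2 N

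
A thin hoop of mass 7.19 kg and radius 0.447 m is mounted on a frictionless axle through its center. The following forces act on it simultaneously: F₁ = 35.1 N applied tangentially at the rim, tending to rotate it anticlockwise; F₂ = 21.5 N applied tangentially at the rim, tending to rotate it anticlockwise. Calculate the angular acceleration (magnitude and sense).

α ≈ 17.6 rad/s², anticlockwise

I = MR² = (7.19)(0.447)² = 1.437 kg·m².
Taking anticlockwise as positive: τ₁ = +(35.1)(0.447) = +15.69 N·m; τ₂ = +(21.5)(0.447) = +9.611 N·m.
Net torque τ = 25.30 N·m.
α = τ/I = 25.30/1.437 = 17.61 rad/s².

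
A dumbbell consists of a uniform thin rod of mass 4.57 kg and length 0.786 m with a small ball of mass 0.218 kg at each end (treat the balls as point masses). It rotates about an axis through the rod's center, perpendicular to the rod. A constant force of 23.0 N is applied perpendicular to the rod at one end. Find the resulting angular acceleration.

α ≈ 29.9 rad/s²

I_rod = (1/12)ML² = (1/12)(4.57)(0.786)² = 0.2353 kg·m².
I_balls = 2·m·(L/2)² = 2(0.218)(0.3930)² = 0.06734 kg·m².
Total I = 0.3026 kg·m².
τ = F·(L/2) = (23.0)(0.393) = 9.039 N·m.
α = τ/I = 9.039/0.3026 = 29.87 rad/s².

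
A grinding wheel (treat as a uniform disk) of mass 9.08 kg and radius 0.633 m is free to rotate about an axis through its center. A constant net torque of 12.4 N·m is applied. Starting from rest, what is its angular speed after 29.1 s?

I = ½MR² = (1/2)(9.08)(0.633)² = 1.819 kg·m².
α = τ/I = 12.4/1.819 = 6.816 rad/s².
ω = ω₀ + αt = 0 + (6.816)(29.1) = 198.4 rad/s.

ω ≈ 198 rad/s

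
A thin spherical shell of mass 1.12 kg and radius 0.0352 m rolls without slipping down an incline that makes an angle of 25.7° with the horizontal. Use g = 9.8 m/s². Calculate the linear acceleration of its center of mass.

Translation along the incline: Mg sinθ − f = Ma.
Rotation about the center: fR = Iα with I = (2/3)MR². No-slip gives a = αR, so f = (I/R²)a = (2/3)M a.
Substituting: Mg sinθ = (1 + 0.6667)Ma, so a = g sinθ/(1 + 0.6667) = (9.8) sin 25.7° / 1.667 = 2.550 m/s².

a ≈ 2.55 m/s²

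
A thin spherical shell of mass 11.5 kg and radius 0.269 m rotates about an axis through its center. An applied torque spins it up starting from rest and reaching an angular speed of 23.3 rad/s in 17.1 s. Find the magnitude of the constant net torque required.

τ ≈ 0.756 N·m

I = (2/3)MR² = (2/3)(11.5)(0.269)² = 0.5548 kg·m².
α = Δω/Δt = (23.3 − 0)/17.1 = 1.363 rad/s².
τ = Iα = (0.5548)(1.363) = 0.7559 N·m.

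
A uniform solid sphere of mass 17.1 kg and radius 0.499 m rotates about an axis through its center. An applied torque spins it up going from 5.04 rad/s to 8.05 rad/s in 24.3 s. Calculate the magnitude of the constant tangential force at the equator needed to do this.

I = (2/5)MR² = (2/5)(17.1)(0.499)² = 1.703 kg·m².
α = Δω/Δt = (8.05 − 5.04)/24.3 = 0.1239 rad/s².
The required torque is τ = Iα = (1.703)(0.1239) = 0.2110 N·m.
A tangential force at the equator gives τ = FR, so F = τ/R = 0.2110/0.499 = 0.4228 N.

F ≈ 0.423 N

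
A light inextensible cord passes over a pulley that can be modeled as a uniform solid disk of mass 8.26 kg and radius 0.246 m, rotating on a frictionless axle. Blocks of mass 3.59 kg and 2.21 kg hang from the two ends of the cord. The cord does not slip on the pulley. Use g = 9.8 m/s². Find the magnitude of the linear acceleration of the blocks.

I = ½MR² = (1/2)(8.26)(0.246)² = 0.2499 kg·m².
Heavier block: m₁g − T₁ = m₁a. Lighter block: T₂ − m₂g = m₂a.
Pulley: (T₁ − T₂)R = Iα = I(a/R), so T₁ − T₂ = (I/R²)a = (1/2)M_p a = 4.130·a.
Adding the three: (m₁ − m₂)g = (m₁ + m₂ + 4.130)a, so a = (3.59 − 2.21)(9.8)/(3.59 + 2.21 + 4.130) = 1.362 m/s².

a ≈ 1.36 m/s²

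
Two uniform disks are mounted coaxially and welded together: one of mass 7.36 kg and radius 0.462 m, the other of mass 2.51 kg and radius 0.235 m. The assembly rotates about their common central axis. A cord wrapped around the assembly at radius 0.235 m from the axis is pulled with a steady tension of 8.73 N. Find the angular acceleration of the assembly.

α ≈ 2.40 rad/s²

I = ½M₁R₁² + ½M₂R₂² = ½(7.36)(0.462)² + ½(2.51)(0.235)² = 0.8548 kg·m².
τ = F r = (8.73)(0.235) = 2.052 N·m.
α = τ/I = 2.052/0.8548 = 2.400 rad/s².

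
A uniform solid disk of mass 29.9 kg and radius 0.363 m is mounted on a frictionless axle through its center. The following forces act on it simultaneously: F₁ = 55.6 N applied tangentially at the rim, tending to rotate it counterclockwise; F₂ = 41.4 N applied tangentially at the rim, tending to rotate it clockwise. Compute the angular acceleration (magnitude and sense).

I = ½MR² = (1/2)(29.9)(0.363)² = 1.970 kg·m².
Taking counterclockwise as positive: τ₁ = +(55.6)(0.363) = +20.18 N·m; τ₂ = −(41.4)(0.363) = −15.03 N·m.
Net torque τ = 5.155 N·m.
α = τ/I = 5.155/1.970 = 2.617 rad/s².

α ≈ 2.62 rad/s², counterclockwise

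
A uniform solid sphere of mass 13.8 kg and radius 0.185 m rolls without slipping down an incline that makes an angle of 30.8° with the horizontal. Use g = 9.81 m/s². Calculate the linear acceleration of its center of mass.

a ≈ 3.59 m/s²

Translation along the incline: Mg sinθ − f = Ma.
Rotation about the center: fR = Iα with I = (2/5)MR². No-slip gives a = αR, so f = (I/R²)a = (2/5)M a.
Substituting: Mg sinθ = (1 + 0.4000)Ma, so a = g sinθ/(1 + 0.4000) = (9.81) sin 30.8° / 1.400 = 3.588 m/s².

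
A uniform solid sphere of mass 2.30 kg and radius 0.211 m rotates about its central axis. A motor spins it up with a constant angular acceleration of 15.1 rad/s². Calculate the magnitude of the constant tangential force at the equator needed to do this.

F ≈ 2.93 N

I = (2/5)MR² = (2/5)(2.30)(0.211)² = 0.04096 kg·m².
The required torque is τ = Iα = (0.04096)(15.10) = 0.6185 N·m.
A tangential force at the equator gives τ = FR, so F = τ/R = 0.6185/0.211 = 2.931 N.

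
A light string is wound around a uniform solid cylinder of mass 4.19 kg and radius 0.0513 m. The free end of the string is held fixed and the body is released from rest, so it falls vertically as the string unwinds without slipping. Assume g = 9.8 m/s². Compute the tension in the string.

Translation: Mg − T = Ma. Rotation about the center: TR = Iα with I = ½MR².
With a = αR: T = (I/R²)a = (1/2)M a, so Mg = (1 + 0.5000)Ma.
a = g/(1 + 0.5000) = 9.8/1.500 = 6.533 m/s².
T = 0.5000·M·a = (0.5000)(4.19)(6.533) = 13.69 N.

T ≈ 13.7 N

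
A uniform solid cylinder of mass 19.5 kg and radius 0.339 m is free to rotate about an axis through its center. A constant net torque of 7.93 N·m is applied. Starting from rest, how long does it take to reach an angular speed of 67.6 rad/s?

I = ½MR² = (1/2)(19.5)(0.339)² = 1.120 kg·m².
α = τ/I = 7.93/1.120 = 7.077 rad/s².
ω = αt ⇒ t = ω/α = 67.6/7.077 = 9.552 s.

t ≈ 9.55 s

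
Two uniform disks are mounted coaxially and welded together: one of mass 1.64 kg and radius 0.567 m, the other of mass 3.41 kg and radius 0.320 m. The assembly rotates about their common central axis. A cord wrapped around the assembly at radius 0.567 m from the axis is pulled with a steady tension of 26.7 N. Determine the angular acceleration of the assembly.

I = ½M₁R₁² + ½M₂R₂² = ½(1.64)(0.567)² + ½(3.41)(0.320)² = 0.4382 kg·m².
τ = F r = (26.7)(0.567) = 15.14 N·m.
α = τ/I = 15.14/0.4382 = 34.55 rad/s².

α ≈ 34.5 rad/s²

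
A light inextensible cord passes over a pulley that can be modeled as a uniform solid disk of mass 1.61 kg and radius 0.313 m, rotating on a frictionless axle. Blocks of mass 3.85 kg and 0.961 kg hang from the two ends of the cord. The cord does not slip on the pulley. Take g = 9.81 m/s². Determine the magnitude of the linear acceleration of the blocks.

a ≈ 5.05 m/s²

I = ½MR² = (1/2)(1.61)(0.313)² = 0.07887 kg·m².
Heavier block: m₁g − T₁ = m₁a. Lighter block: T₂ − m₂g = m₂a.
Pulley: (T₁ − T₂)R = Iα = I(a/R), so T₁ − T₂ = (I/R²)a = (1/2)M_p a = 0.8050·a.
Adding the three: (m₁ − m₂)g = (m₁ + m₂ + 0.8050)a, so a = (3.85 − 0.961)(9.81)/(3.85 + 0.961 + 0.8050) = 5.046 m/s².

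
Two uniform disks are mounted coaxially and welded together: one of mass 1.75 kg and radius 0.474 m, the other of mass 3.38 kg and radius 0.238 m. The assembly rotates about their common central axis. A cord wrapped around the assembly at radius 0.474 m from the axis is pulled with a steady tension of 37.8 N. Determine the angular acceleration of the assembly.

I = ½M₁R₁² + ½M₂R₂² = ½(1.75)(0.474)² + ½(3.38)(0.238)² = 0.2923 kg·m².
τ = F r = (37.8)(0.474) = 17.92 N·m.
α = τ/I = 17.92/0.2923 = 61.29 rad/s².

α ≈ 61.3 rad/s²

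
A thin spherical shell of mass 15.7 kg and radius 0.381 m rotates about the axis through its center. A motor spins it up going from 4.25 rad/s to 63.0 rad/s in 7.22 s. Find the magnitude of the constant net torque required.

τ ≈ 12.4 N·m

I = (2/3)MR² = (2/3)(15.7)(0.381)² = 1.519 kg·m².
α = Δω/Δt = (63.0 − 4.25)/7.22 = 8.137 rad/s².
τ = Iα = (1.519)(8.137) = 12.36 N·m.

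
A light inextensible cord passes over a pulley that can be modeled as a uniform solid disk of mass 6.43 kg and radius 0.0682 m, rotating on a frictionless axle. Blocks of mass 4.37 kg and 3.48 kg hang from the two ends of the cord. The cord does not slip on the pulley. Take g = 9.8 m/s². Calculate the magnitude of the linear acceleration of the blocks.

a ≈ 0.788 m/s²

I = ½MR² = (1/2)(6.43)(0.0682)² = 0.01495 kg·m².
Heavier block: m₁g − T₁ = m₁a. Lighter block: T₂ − m₂g = m₂a.
Pulley: (T₁ − T₂)R = Iα = I(a/R), so T₁ − T₂ = (I/R²)a = (1/2)M_p a = 3.215·a.
Adding the three: (m₁ − m₂)g = (m₁ + m₂ + 3.215)a, so a = (4.37 − 3.48)(9.8)/(4.37 + 3.48 + 3.215) = 0.7883 m/s².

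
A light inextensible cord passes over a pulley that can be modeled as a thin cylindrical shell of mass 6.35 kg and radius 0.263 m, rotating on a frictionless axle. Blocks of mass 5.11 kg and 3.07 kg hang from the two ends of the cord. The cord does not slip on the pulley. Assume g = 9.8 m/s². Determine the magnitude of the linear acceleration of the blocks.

a ≈ 1.38 m/s²

I = MR² = (6.35)(0.263)² = 0.4392 kg·m².
Heavier block: m₁g − T₁ = m₁a. Lighter block: T₂ − m₂g = m₂a.
Pulley: (T₁ − T₂)R = Iα = I(a/R), so T₁ − T₂ = (I/R²)a = 1·M_p a = 6.350·a.
Adding the three: (m₁ − m₂)g = (m₁ + m₂ + 6.350)a, so a = (5.11 − 3.07)(9.8)/(5.11 + 3.07 + 6.350) = 1.376 m/s².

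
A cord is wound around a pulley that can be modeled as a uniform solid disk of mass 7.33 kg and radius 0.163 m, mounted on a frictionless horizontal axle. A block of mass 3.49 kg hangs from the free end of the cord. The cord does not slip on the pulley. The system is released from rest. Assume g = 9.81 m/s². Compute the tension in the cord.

I = ½MR² = (1/2)(7.33)(0.163)² = 0.09738 kg·m².
Block: mg − T = ma. Pulley: TR = Iα. No-slip: a = αR, so T = (I/R²)a = 3.665·a.
Then mg = (m + 3.665)a, so a = (3.49)(9.81)/(3.49 + 3.665) = 4.785 m/s².
T = 3.665·a = 17.54 N.

T ≈ 17.5 N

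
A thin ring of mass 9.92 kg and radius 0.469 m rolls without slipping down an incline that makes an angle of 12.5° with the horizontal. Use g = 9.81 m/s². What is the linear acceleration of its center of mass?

a ≈ 1.06 m/s²

Translation along the incline: Mg sinθ − f = Ma.
Rotation about the center: fR = Iα with I = MR². No-slip gives a = αR, so f = (I/R²)a = M a.
Substituting: Mg sinθ = (1 + 1.000)Ma, so a = g sinθ/(1 + 1.000) = (9.81) sin 12.5° / 2.000 = 1.062 m/s².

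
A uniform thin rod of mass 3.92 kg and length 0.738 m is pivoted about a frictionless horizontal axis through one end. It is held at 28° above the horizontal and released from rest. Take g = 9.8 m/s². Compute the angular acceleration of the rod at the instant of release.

About the pivot, I = (1/3)ML² = (1/3)(3.92)(0.738)² = 0.7117 kg·m².
The weight acts at the center, a distance L/2 = 0.3690 m from the pivot; τ = Mg(L/2) cos 28° = 12.52 N·m.
α = τ/I = 12.52/0.7117 = 17.59 rad/s².
(Equivalently α = (3g/(2L)) cos 28° = 17.59 rad/s².)

α ≈ 17.6 rad/s²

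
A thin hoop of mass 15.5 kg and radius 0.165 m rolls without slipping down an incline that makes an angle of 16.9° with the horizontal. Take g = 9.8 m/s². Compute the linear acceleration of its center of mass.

Translation along the incline: Mg sinθ − f = Ma.
Rotation about the center: fR = Iα with I = MR². No-slip gives a = αR, so f = (I/R²)a = M a.
Substituting: Mg sinθ = (1 + 1.000)Ma, so a = g sinθ/(1 + 1.000) = (9.8) sin 16.9° / 2.000 = 1.424 m/s².

a ≈ 1.42 m/s²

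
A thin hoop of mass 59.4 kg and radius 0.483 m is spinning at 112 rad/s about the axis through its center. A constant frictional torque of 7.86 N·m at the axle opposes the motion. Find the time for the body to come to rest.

t ≈ 197 s

I = MR² = (59.4)(0.483)² = 13.86 kg·m².
The net torque has magnitude 7.86 N·m, opposing ω.
|α| = τ/I = 7.860/13.86 = 0.5672 rad/s² (deceleration).
0 = ω₀ − |α|t ⇒ t = ω₀/|α| = 112/0.5672 = 197.5 s.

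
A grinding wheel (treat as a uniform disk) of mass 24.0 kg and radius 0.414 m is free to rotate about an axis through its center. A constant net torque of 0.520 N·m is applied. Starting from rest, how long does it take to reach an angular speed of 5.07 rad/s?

I = ½MR² = (1/2)(24.0)(0.414)² = 2.057 kg·m².
α = τ/I = 0.520/2.057 = 0.2528 rad/s².
ω = αt ⇒ t = ω/α = 5.07/0.2528 = 20.05 s.

t ≈ 20.1 s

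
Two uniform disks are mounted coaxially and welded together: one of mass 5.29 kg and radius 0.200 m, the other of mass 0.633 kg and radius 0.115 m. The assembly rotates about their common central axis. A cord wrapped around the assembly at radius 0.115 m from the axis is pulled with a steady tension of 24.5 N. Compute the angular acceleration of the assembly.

I = ½M₁R₁² + ½M₂R₂² = ½(5.29)(0.200)² + ½(0.633)(0.115)² = 0.1100 kg·m².
τ = F r = (24.5)(0.115) = 2.818 N·m.
α = τ/I = 2.818/0.1100 = 25.62 rad/s².

α ≈ 25.6 rad/s²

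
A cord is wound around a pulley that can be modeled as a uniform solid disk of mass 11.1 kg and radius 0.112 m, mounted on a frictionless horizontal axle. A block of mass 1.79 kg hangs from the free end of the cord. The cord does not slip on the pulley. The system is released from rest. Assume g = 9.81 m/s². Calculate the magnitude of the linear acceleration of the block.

I = ½MR² = (1/2)(11.1)(0.112)² = 0.06962 kg·m².
Block: mg − T = ma. Pulley: TR = Iα. No-slip: a = αR, so T = (I/R²)a = 5.550·a.
Then mg = (m + 5.550)a, so a = (1.79)(9.81)/(1.79 + 5.550) = 2.392 m/s².

a ≈ 2.39 m/s²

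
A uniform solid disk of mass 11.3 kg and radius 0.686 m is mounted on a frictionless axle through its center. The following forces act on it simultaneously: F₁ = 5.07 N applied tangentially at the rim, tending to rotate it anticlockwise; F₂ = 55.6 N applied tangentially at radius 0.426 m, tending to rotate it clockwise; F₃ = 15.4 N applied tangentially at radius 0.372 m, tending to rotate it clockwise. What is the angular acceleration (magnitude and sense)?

α ≈ 9.75 rad/s², clockwise

I = ½MR² = (1/2)(11.3)(0.686)² = 2.659 kg·m².
Taking anticlockwise as positive: τ₁ = +(5.07)(0.686) = +3.478 N·m; τ₂ = −(55.6)(0.426) = −23.69 N·m; τ₃ = −(15.4)(0.372) = −5.729 N·m.
Net torque τ = -25.94 N·m.
α = τ/I = -25.94/2.659 = -9.755 rad/s².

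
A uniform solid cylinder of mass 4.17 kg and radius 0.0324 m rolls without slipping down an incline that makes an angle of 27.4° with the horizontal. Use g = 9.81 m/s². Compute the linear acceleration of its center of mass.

Translation along the incline: Mg sinθ − f = Ma.
Rotation about the center: fR = Iα with I = ½MR². No-slip gives a = αR, so f = (I/R²)a = (1/2)M a.
Substituting: Mg sinθ = (1 + 0.5000)Ma, so a = g sinθ/(1 + 0.5000) = (9.81) sin 27.4° / 1.500 = 3.010 m/s².

a ≈ 3.01 m/s²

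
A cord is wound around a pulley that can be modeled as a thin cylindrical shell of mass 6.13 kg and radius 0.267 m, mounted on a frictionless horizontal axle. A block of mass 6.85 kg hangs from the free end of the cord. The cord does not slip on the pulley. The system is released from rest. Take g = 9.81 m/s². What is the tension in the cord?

T ≈ 31.7 N

I = MR² = (6.13)(0.267)² = 0.4370 kg·m².
Block: mg − T = ma. Pulley: TR = Iα. No-slip: a = αR, so T = (I/R²)a = 6.130·a.
Then mg = (m + 6.130)a, so a = (6.85)(9.81)/(6.85 + 6.130) = 5.177 m/s².
T = 6.130·a = 31.74 N.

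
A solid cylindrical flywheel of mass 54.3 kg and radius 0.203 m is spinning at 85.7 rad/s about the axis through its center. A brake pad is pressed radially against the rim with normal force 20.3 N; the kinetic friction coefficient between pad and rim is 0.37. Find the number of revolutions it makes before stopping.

≈ 429 revolutions

I = ½MR² = (1/2)(54.3)(0.203)² = 1.119 kg·m².
Friction force f = μN = (0.37)(20.3) = 7.511 N at the rim; torque magnitude τ = fR = 1.525 N·m, opposing ω.
|α| = τ/I = 1.525/1.119 = 1.363 rad/s² (deceleration).
ω² = ω₀² − 2|α|θ with ω = 0 ⇒ θ = ω₀²/(2|α|) = 2695 rad = 428.9 rev.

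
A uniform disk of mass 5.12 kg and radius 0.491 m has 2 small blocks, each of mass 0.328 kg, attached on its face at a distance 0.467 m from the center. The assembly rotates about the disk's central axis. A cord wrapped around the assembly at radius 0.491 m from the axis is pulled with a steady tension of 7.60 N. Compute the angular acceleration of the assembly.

I_disk = ½MR² = ½(5.12)(0.491)² = 0.6172 kg·m².
I_blocks = 2·m·r² = 2(0.328)(0.467)² = 0.1431 kg·m².
Total I = 0.7602 kg·m².
τ = F r = (7.60)(0.491) = 3.732 N·m.
α = τ/I = 3.732/0.7602 = 4.908 rad/s².

α ≈ 4.91 rad/s²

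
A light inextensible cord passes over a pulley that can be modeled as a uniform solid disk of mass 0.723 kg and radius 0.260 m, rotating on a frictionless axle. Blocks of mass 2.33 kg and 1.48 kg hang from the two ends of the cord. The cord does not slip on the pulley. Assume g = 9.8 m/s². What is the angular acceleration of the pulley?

I = ½MR² = (1/2)(0.723)(0.260)² = 0.02444 kg·m².
Heavier block: m₁g − T₁ = m₁a. Lighter block: T₂ − m₂g = m₂a.
Pulley: (T₁ − T₂)R = Iα = I(a/R), so T₁ − T₂ = (I/R²)a = (1/2)M_p a = 0.3615·a.
Adding the three: (m₁ − m₂)g = (m₁ + m₂ + 0.3615)a, so a = (2.33 − 1.48)(9.8)/(2.33 + 1.48 + 0.3615) = 1.997 m/s².
α = a/R = 1.997/0.260 = 7.680 rad/s².

α ≈ 7.68 rad/s²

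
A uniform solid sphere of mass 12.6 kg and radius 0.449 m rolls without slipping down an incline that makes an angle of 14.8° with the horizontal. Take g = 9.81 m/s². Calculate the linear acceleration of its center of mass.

Translation along the incline: Mg sinθ − f = Ma.
Rotation about the center: fR = Iα with I = (2/5)MR². No-slip gives a = αR, so f = (I/R²)a = (2/5)M a.
Substituting: Mg sinθ = (1 + 0.4000)Ma, so a = g sinθ/(1 + 0.4000) = (9.81) sin 14.8° / 1.400 = 1.790 m/s².

a ≈ 1.79 m/s²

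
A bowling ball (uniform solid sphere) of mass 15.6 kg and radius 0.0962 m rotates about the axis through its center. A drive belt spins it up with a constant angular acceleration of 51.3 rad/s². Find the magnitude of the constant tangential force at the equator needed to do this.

F ≈ 30.8 N

I = (2/5)MR² = (2/5)(15.6)(0.0962)² = 0.05775 kg·m².
The required torque is τ = Iα = (0.05775)(51.30) = 2.962 N·m.
A tangential force at the equator gives τ = FR, so F = τ/R = 2.962/0.0962 = 30.79 N.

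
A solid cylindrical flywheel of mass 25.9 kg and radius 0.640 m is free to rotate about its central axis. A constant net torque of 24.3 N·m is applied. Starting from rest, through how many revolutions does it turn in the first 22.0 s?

I = ½MR² = (1/2)(25.9)(0.640)² = 5.304 kg·m².
α = τ/I = 24.3/5.304 = 4.581 rad/s².
θ = ½αt² = ½(4.581)(22.0)² = 1109 rad.
Revolutions = θ/(2π) = 176.4.

≈ 176 revolutions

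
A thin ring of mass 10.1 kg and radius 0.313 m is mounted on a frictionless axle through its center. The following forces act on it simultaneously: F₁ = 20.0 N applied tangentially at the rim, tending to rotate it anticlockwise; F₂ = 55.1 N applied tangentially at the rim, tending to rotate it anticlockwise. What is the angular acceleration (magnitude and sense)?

α ≈ 23.8 rad/s², anticlockwise

I = MR² = (10.1)(0.313)² = 0.9895 kg·m².
Taking anticlockwise as positive: τ₁ = +(20.0)(0.313) = +6.260 N·m; τ₂ = +(55.1)(0.313) = +17.25 N·m.
Net torque τ = 23.51 N·m.
α = τ/I = 23.51/0.9895 = 23.76 rad/s².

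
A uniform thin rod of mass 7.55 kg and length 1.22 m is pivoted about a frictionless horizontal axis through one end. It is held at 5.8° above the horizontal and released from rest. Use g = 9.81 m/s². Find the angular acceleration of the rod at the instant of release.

About the pivot, I = (1/3)ML² = (1/3)(7.55)(1.22)² = 3.746 kg·m².
The weight acts at the center, a distance L/2 = 0.6100 m from the pivot; τ = Mg(L/2) cos 5.8° = 44.95 N·m.
α = τ/I = 44.95/3.746 = 12.00 rad/s².
(Equivalently α = (3g/(2L)) cos 5.8° = 12.00 rad/s².)

α ≈ 12.0 rad/s²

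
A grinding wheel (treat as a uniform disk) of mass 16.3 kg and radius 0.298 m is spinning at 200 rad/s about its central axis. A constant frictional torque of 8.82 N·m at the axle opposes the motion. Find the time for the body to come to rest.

t ≈ 16.4 s

I = ½MR² = (1/2)(16.3)(0.298)² = 0.7238 kg·m².
The net torque has magnitude 8.82 N·m, opposing ω.
|α| = τ/I = 8.820/0.7238 = 12.19 rad/s² (deceleration).
0 = ω₀ − |α|t ⇒ t = ω₀/|α| = 200/12.19 = 16.41 s.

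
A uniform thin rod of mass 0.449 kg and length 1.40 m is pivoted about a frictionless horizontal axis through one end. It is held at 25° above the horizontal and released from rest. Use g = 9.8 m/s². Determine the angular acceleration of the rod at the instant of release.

About the pivot, I = (1/3)ML² = (1/3)(0.449)(1.40)² = 0.2933 kg·m².
The weight acts at the center, a distance L/2 = 0.7000 m from the pivot; τ = Mg(L/2) cos 25° = 2.792 N·m.
α = τ/I = 2.792/0.2933 = 9.516 rad/s².
(Equivalently α = (3g/(2L)) cos 25° = 9.516 rad/s².)

α ≈ 9.52 rad/s²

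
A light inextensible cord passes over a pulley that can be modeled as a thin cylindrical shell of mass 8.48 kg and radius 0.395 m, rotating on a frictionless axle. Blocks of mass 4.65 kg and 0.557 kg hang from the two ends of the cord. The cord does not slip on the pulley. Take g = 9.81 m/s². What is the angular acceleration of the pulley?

α ≈ 7.43 rad/s²

I = MR² = (8.48)(0.395)² = 1.323 kg·m².
Heavier block: m₁g − T₁ = m₁a. Lighter block: T₂ − m₂g = m₂a.
Pulley: (T₁ − T₂)R = Iα = I(a/R), so T₁ − T₂ = (I/R²)a = 1·M_p a = 8.480·a.
Adding the three: (m₁ − m₂)g = (m₁ + m₂ + 8.480)a, so a = (4.65 − 0.557)(9.81)/(4.65 + 0.557 + 8.480) = 2.934 m/s².
α = a/R = 2.934/0.395 = 7.427 rad/s².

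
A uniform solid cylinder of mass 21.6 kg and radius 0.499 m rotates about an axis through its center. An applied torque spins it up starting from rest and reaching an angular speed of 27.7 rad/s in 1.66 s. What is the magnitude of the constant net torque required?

τ ≈ 44.9 N·m

I = ½MR² = (1/2)(21.6)(0.499)² = 2.689 kg·m².
α = Δω/Δt = (27.7 − 0)/1.66 = 16.69 rad/s².
τ = Iα = (2.689)(16.69) = 44.87 N·m.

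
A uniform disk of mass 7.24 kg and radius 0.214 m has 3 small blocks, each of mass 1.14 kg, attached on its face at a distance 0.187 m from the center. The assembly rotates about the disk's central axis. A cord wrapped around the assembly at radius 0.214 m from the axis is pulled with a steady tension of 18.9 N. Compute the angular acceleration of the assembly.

I_disk = ½MR² = ½(7.24)(0.214)² = 0.1658 kg·m².
I_blocks = 3·m·r² = 3(1.14)(0.187)² = 0.1196 kg·m².
Total I = 0.2854 kg·m².
τ = F r = (18.9)(0.214) = 4.045 N·m.
α = τ/I = 4.045/0.2854 = 14.17 rad/s².

α ≈ 14.2 rad/s²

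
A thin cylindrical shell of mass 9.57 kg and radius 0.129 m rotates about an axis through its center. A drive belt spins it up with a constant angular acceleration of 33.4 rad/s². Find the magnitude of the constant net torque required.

τ ≈ 5.32 N·m

I = MR² = (9.57)(0.129)² = 0.1593 kg·m².
τ = Iα = (0.1593)(33.40) = 5.319 N·m.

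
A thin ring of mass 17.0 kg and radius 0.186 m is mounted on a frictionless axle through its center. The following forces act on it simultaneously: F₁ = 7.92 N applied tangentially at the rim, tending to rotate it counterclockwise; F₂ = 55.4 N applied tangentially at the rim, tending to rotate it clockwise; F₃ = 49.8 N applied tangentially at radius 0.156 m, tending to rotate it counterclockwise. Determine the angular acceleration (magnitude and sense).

I = MR² = (17.0)(0.186)² = 0.5881 kg·m².
Taking counterclockwise as positive: τ₁ = +(7.92)(0.186) = +1.473 N·m; τ₂ = −(55.4)(0.186) = −10.30 N·m; τ₃ = +(49.8)(0.156) = +7.769 N·m.
Net torque τ = -1.062 N·m.
α = τ/I = -1.062/0.5881 = -1.807 rad/s².

α ≈ 1.81 rad/s², clockwise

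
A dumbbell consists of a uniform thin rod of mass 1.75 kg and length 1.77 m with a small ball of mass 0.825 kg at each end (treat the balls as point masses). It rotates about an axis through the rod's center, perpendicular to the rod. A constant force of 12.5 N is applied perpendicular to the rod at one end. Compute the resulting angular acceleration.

α ≈ 6.32 rad/s²

I_rod = (1/12)ML² = (1/12)(1.75)(1.77)² = 0.4569 kg·m².
I_balls = 2·m·(L/2)² = 2(0.825)(0.8850)² = 1.292 kg·m².
Total I = 1.749 kg·m².
τ = F·(L/2) = (12.5)(0.885) = 11.06 N·m.
α = τ/I = 11.06/1.749 = 6.324 rad/s².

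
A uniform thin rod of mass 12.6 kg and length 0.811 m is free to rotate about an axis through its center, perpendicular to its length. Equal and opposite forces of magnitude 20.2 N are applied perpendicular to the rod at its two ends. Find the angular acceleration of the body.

α ≈ 23.7 rad/s²

I = (1/12)ML² = (1/12)(12.6)(0.811)² = 0.6906 kg·m².
The couple gives τ = F·(L/2) + F·(L/2) = F L = (20.2)(0.811) = 16.38 N·m.
Newton's second law for rotation, τ = Iα, gives α = τ/I = 16.38/0.6906 = 23.72 rad/s².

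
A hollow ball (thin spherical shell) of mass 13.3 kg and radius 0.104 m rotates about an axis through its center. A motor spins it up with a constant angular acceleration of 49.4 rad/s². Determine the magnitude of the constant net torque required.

I = (2/3)MR² = (2/3)(13.3)(0.104)² = 0.09590 kg·m².
τ = Iα = (0.09590)(49.40) = 4.738 N·m.

τ ≈ 4.74 N·m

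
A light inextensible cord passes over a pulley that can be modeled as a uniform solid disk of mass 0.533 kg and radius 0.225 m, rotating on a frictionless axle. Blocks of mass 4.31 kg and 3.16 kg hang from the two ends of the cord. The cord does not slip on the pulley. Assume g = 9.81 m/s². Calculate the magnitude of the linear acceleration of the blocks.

a ≈ 1.46 m/s²

I = ½MR² = (1/2)(0.533)(0.225)² = 0.01349 kg·m².
Heavier block: m₁g − T₁ = m₁a. Lighter block: T₂ − m₂g = m₂a.
Pulley: (T₁ − T₂)R = Iα = I(a/R), so T₁ − T₂ = (I/R²)a = (1/2)M_p a = 0.2665·a.
Adding the three: (m₁ − m₂)g = (m₁ + m₂ + 0.2665)a, so a = (4.31 − 3.16)(9.81)/(4.31 + 3.16 + 0.2665) = 1.458 m/s².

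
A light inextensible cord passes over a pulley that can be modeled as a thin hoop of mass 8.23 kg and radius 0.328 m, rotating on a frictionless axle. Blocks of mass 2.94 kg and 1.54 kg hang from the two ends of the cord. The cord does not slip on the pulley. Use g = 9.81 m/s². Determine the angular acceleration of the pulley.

α ≈ 3.29 rad/s²

I = MR² = (8.23)(0.328)² = 0.8854 kg·m².
Heavier block: m₁g − T₁ = m₁a. Lighter block: T₂ − m₂g = m₂a.
Pulley: (T₁ − T₂)R = Iα = I(a/R), so T₁ − T₂ = (I/R²)a = 1·M_p a = 8.230·a.
Adding the three: (m₁ − m₂)g = (m₁ + m₂ + 8.230)a, so a = (2.94 − 1.54)(9.81)/(2.94 + 1.54 + 8.230) = 1.081 m/s².
α = a/R = 1.081/0.328 = 3.294 rad/s².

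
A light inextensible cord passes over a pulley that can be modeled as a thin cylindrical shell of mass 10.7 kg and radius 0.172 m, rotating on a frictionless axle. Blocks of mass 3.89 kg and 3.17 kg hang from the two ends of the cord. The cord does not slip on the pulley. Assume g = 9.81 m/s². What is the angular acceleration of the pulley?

α ≈ 2.31 rad/s²

I = MR² = (10.7)(0.172)² = 0.3165 kg·m².
Heavier block: m₁g − T₁ = m₁a. Lighter block: T₂ − m₂g = m₂a.
Pulley: (T₁ − T₂)R = Iα = I(a/R), so T₁ − T₂ = (I/R²)a = 1·M_p a = 10.70·a.
Adding the three: (m₁ − m₂)g = (m₁ + m₂ + 10.70)a, so a = (3.89 − 3.17)(9.81)/(3.89 + 3.17 + 10.70) = 0.3977 m/s².
α = a/R = 0.3977/0.172 = 2.312 rad/s².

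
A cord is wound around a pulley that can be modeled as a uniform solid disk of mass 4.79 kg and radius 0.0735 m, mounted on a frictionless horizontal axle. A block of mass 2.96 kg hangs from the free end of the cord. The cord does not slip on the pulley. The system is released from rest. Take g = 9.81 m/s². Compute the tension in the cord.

T ≈ 13.0 N

I = ½MR² = (1/2)(4.79)(0.0735)² = 0.01294 kg·m².
Block: mg − T = ma. Pulley: TR = Iα. No-slip: a = αR, so T = (I/R²)a = 2.395·a.
Then mg = (m + 2.395)a, so a = (2.96)(9.81)/(2.96 + 2.395) = 5.423 m/s².
T = 2.395·a = 12.99 N.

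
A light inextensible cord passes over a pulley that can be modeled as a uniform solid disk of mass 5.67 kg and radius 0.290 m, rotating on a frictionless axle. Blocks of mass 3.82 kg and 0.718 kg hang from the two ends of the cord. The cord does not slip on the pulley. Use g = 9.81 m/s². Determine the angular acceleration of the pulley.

I = ½MR² = (1/2)(5.67)(0.290)² = 0.2384 kg·m².
Heavier block: m₁g − T₁ = m₁a. Lighter block: T₂ − m₂g = m₂a.
Pulley: (T₁ − T₂)R = Iα = I(a/R), so T₁ − T₂ = (I/R²)a = (1/2)M_p a = 2.835·a.
Adding the three: (m₁ − m₂)g = (m₁ + m₂ + 2.835)a, so a = (3.82 − 0.718)(9.81)/(3.82 + 0.718 + 2.835) = 4.127 m/s².
α = a/R = 4.127/0.290 = 14.23 rad/s².

α ≈ 14.2 rad/s²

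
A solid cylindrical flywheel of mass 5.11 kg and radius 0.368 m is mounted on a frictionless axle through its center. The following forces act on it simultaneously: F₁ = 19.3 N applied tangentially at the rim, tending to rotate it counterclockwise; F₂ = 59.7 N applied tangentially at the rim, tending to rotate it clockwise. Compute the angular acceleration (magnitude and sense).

α ≈ 43.0 rad/s², clockwise

I = ½MR² = (1/2)(5.11)(0.368)² = 0.3460 kg·m².
Taking counterclockwise as positive: τ₁ = +(19.3)(0.368) = +7.102 N·m; τ₂ = −(59.7)(0.368) = −21.97 N·m.
Net torque τ = -14.87 N·m.
α = τ/I = -14.87/0.3460 = -42.97 rad/s².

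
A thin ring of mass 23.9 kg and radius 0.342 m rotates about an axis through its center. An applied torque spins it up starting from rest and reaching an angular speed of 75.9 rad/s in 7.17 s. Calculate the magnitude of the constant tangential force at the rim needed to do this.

F ≈ 86.5 N

I = MR² = (23.9)(0.342)² = 2.795 kg·m².
α = Δω/Δt = (75.9 − 0)/7.17 = 10.59 rad/s².
The required torque is τ = Iα = (2.795)(10.59) = 29.59 N·m.
A tangential force at the rim gives τ = FR, so F = τ/R = 29.59/0.342 = 86.53 N.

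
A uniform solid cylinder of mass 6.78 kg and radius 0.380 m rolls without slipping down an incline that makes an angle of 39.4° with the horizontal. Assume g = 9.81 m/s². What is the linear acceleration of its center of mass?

a ≈ 4.15 m/s²

Translation along the incline: Mg sinθ − f = Ma.
Rotation about the center: fR = Iα with I = ½MR². No-slip gives a = αR, so f = (I/R²)a = (1/2)M a.
Substituting: Mg sinθ = (1 + 0.5000)Ma, so a = g sinθ/(1 + 0.5000) = (9.81) sin 39.4° / 1.500 = 4.151 m/s².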